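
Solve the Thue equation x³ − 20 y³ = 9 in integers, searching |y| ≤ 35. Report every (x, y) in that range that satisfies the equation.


The equation is x³ - 20y³ = 9. For fixed y, x³ = 20·y³ + 9, so a solution requires the RHS to be a perfect cube.
Strategy: iterate y from -35 to 35, compute RHS = 20·y³ + 9, and check whether it is a (positive or negative) perfect cube.
Check small values of y:
  y = 0: RHS = 9 is not a perfect cube.
  y = 1: RHS = 29 is not a perfect cube.
  y = -1: RHS = -11 is not a perfect cube.
  y = 2: RHS = 169 is not a perfect cube.
  y = -2: RHS = -151 is not a perfect cube.
  y = 3: RHS = 549 is not a perfect cube.
  y = -3: RHS = -531 is not a perfect cube.
Continuing the search up to |y| = 35 finds no solutions either.
No (x, y) in the scanned range satisfies the equation.

No integer solutions with |y| ≤ 35.


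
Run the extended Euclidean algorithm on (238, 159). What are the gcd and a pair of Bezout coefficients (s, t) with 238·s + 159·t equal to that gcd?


Euclidean algorithm on (238, 159) — divide until remainder is 0:
  238 = 1 · 159 + 79
  159 = 2 · 79 + 1
  79 = 79 · 1 + 0
gcd(238, 159) = 1.
Track Bezout coefficients alongside the remainders: start with r₀ = 238 = a·1 + b·0 (s = 1, t = 0) and r₁ = 159 = a·0 + b·1 (s = 0, t = 1); each new remainder r_{k+1} = r_{k-1} − q_k·r_k inherits s_{k+1} = s_{k-1} − q_k·s_k, t_{k+1} = t_{k-1} − q_k·t_k, so r_k = a·s_k + b·t_k at every step:
  q = 1: r = 79, s = 1 − 1·0 = 1, t = 0 − 1·1 = -1  (check: 238·1 + 159·(-1) = 79)
  q = 2: r = 1, s = 0 − 2·1 = -2, t = 1 − 2·(-1) = 3  (check: 238·(-2) + 159·3 = 1)
The row with r = 1 (the gcd) gives the Bezout coefficients s = -2, t = 3.
Result: 238 · (-2) + 159 · (3) = 1.

gcd(238, 159) = 1; s = -2, t = 3 (check: 238·(-2) + 159·3 = 1).


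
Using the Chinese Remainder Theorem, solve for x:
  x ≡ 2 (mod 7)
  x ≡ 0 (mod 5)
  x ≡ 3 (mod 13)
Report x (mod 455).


Moduli 7, 5, 13 are pairwise coprime; by CRT there is a unique solution modulo M = 7 · 5 · 13 = 455.
Solve pairwise, accumulating the modulus:
  Start with x ≡ 2 (mod 7).
  Combine with x ≡ 0 (mod 5): since gcd(7, 5) = 1, we get a unique residue mod 35.
    Write x = 2 + 7·t and substitute into x ≡ 0 (mod 5): 7·t ≡ 0 − 2 = -2 (mod 5).
    Reduce coefficients mod 5: 2·t ≡ 3 (mod 5).
    The inverse of 2 mod 5 is 3 (since 2·3 = 6 = 1·5 + 1), so t ≡ 3·3 = 9 ≡ 4 (mod 5).
    Then x = 2 + 7·4 = 30, valid modulo lcm(7, 5) = 35: x ≡ 30 (mod 35).
  Combine with x ≡ 3 (mod 13): since gcd(35, 13) = 1, we get a unique residue mod 455.
    Write x = 30 + 35·t and substitute into x ≡ 3 (mod 13): 35·t ≡ 3 − 30 = -27 (mod 13).
    Reduce coefficients mod 13: 9·t ≡ 12 (mod 13).
    The inverse of 9 mod 13 is 3 (since 9·3 = 27 = 2·13 + 1), so t ≡ 3·12 = 36 ≡ 10 (mod 13).
    Then x = 30 + 35·10 = 380, valid modulo lcm(35, 13) = 455: x ≡ 380 (mod 455).
Verify: 380 mod 7 = 2 ✓, 380 mod 5 = 0 ✓, 380 mod 13 = 3 ✓.

x ≡ 380 (mod 455).


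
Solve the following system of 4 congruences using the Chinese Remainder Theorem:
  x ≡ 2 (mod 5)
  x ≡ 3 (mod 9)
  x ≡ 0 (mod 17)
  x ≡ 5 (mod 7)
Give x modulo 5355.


Product of moduli M = 5 · 9 · 17 · 7 = 5355.
Merge one congruence at a time:
  Start: x ≡ 2 (mod 5).
  Combine with x ≡ 3 (mod 9); new modulus lcm = 45.
    Write x = 2 + 5·t and substitute into x ≡ 3 (mod 9): 5·t ≡ 3 − 2 = 1 (mod 9).
    The inverse of 5 mod 9 is 2 (since 5·2 = 10 = 1·9 + 1), so t ≡ 2·1 = 2 ≡ 2 (mod 9).
    Then x = 2 + 5·2 = 12, valid modulo lcm(5, 9) = 45: x ≡ 12 (mod 45).
  Combine with x ≡ 0 (mod 17); new modulus lcm = 765.
    Write x = 12 + 45·t and substitute into x ≡ 0 (mod 17): 45·t ≡ 0 − 12 = -12 (mod 17).
    Reduce coefficients mod 17: 11·t ≡ 5 (mod 17).
    The inverse of 11 mod 17 is 14 (since 11·14 = 154 = 9·17 + 1), so t ≡ 14·5 = 70 ≡ 2 (mod 17).
    Then x = 12 + 45·2 = 102, valid modulo lcm(45, 17) = 765: x ≡ 102 (mod 765).
  Combine with x ≡ 5 (mod 7); new modulus lcm = 5355.
    Write x = 102 + 765·t and substitute into x ≡ 5 (mod 7): 765·t ≡ 5 − 102 = -97 (mod 7).
    Reduce coefficients mod 7: 2·t ≡ 1 (mod 7).
    The inverse of 2 mod 7 is 4 (since 2·4 = 8 = 1·7 + 1), so t ≡ 4·1 = 4 ≡ 4 (mod 7).
    Then x = 102 + 765·4 = 3162, valid modulo lcm(765, 7) = 5355: x ≡ 3162 (mod 5355).
Verify against each original: 3162 mod 5 = 2, 3162 mod 9 = 3, 3162 mod 17 = 0, 3162 mod 7 = 5.

x ≡ 3162 (mod 5355).


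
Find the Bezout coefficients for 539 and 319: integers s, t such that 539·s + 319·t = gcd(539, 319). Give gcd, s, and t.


Euclidean algorithm on (539, 319) — divide until remainder is 0:
  539 = 1 · 319 + 220
  319 = 1 · 220 + 99
  220 = 2 · 99 + 22
  99 = 4 · 22 + 11
  22 = 2 · 11 + 0
gcd(539, 319) = 11.
Track Bezout coefficients alongside the remainders: start with r₀ = 539 = a·1 + b·0 (s = 1, t = 0) and r₁ = 319 = a·0 + b·1 (s = 0, t = 1); each new remainder r_{k+1} = r_{k-1} − q_k·r_k inherits s_{k+1} = s_{k-1} − q_k·s_k, t_{k+1} = t_{k-1} − q_k·t_k, so r_k = a·s_k + b·t_k at every step:
  q = 1: r = 220, s = 1 − 1·0 = 1, t = 0 − 1·1 = -1  (check: 539·1 + 319·(-1) = 220)
  q = 1: r = 99, s = 0 − 1·1 = -1, t = 1 − 1·(-1) = 2  (check: 539·(-1) + 319·2 = 99)
  q = 2: r = 22, s = 1 − 2·(-1) = 3, t = -1 − 2·2 = -5  (check: 539·3 + 319·(-5) = 22)
  q = 4: r = 11, s = -1 − 4·3 = -13, t = 2 − 4·(-5) = 22  (check: 539·(-13) + 319·22 = 11)
The row with r = 11 (the gcd) gives the Bezout coefficients s = -13, t = 22.
Result: 539 · (-13) + 319 · (22) = 11.

gcd(539, 319) = 11; s = -13, t = 22 (check: 539·(-13) + 319·22 = 11).


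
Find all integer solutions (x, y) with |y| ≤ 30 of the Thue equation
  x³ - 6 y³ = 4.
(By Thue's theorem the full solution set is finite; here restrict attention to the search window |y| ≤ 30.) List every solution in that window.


The equation is x³ - 6y³ = 4. For fixed y, x³ = 6·y³ + 4, so a solution requires the RHS to be a perfect cube.
Strategy: iterate y from -30 to 30, compute RHS = 6·y³ + 4, and check whether it is a (positive or negative) perfect cube.
Check small values of y:
  y = 0: RHS = 4 is not a perfect cube.
  y = 1: RHS = 10 is not a perfect cube.
  y = -1: RHS = -2 is not a perfect cube.
  y = 2: RHS = 52 is not a perfect cube.
  y = -2: RHS = -44 is not a perfect cube.
  y = 3: RHS = 166 is not a perfect cube.
  y = -3: RHS = -158 is not a perfect cube.
Continuing the search up to |y| = 30 finds no solutions either.
No (x, y) in the scanned range satisfies the equation.

No integer solutions with |y| ≤ 30.


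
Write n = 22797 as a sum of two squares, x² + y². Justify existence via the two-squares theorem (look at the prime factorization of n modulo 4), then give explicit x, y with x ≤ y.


Step 1: Factor n = 22797 = 3^2 · 17 · 149.
Step 2: Check the mod-4 condition on each prime factor: 3 ≡ 3 (mod 4), exponent 2 (must be even); 17 ≡ 1 (mod 4), exponent 1; 149 ≡ 1 (mod 4), exponent 1.
All primes ≡ 3 (mod 4) appear to even exponent (or don't appear), so by the two-squares theorem n IS expressible as a sum of two squares.
Step 3: Build a representation. Group n = k² · m with k = 3 and m = 17 · 149 = 2533 (a product of primes ≡ 1 (mod 4)); a representation of m scales to one of n via (k·x)² + (k·y)² = k²(x² + y²). Each prime p ≡ 1 (mod 4) is itself a sum of two squares; find a² by testing p − a² for a perfect square:
  17: 17 − 1² = 16 = 4² ⇒ 17 = 1² + 4².
  149: 149 − 1² = 148, 149 − 2² = 145, 149 − 3² = 140, 149 − 4² = 133, 149 − 5² = 124, 149 − 6² = 113, 149 − 7² = 100 = 10² ⇒ 149 = 7² + 10².
  Combine using the Brahmagupta–Fibonacci identity (a² + b²)(c² + d²) = (ac − bd)² + (ad + bc)² = (ac + bd)² + (ad − bc)²:
  17 · 149 = 2533: from (1² + 4²)(7² + 10²), take (1·7 − 4·10, 1·10 + 4·7) = (7 − 40, 10 + 28) = (-33, 38); dropping signs (only squares matter) gives (33, 38); check 33² + 38² = 1089 + 1444 = 2533 ✓.
  Scale by k = 3: (3·33, 3·38) = (99, 114).
Step 4: Order so x ≤ y and verify: 99² + 114² = 9801 + 12996 = 22797 = n. ✓

n = 22797 = 99² + 114² (one valid representation with x ≤ y).


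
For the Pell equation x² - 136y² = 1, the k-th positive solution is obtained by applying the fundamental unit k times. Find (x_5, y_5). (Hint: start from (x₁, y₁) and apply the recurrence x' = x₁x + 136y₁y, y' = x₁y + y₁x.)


Step 1: Find the fundamental solution (x₁, y₁) of x² - 136y² = 1.
  Expand √136 as a continued fraction. a₀ = ⌊√136⌋ = 11; iterate m_{k+1} = d_k·a_k − m_k, d_{k+1} = (136 − m_{k+1}²)/d_k, a_{k+1} = ⌊(a₀ + m_{k+1})/d_{k+1}⌋ (starting m₀ = 0, d₀ = 1), with convergents p_k = a_k·p_{k-1} + p_{k-2}, q_k = a_k·q_{k-1} + q_{k-2} (p₋₁ = 1, q₋₁ = 0):
  k = 0: a₀ = 11; p₀/q₀ = 11/1; p₀² − 136·q₀² = 121 − 136 = -15.
  k = 1: m = 11, d = 15, a = ⌊(11 + 11)/15⌋ = 1; p/q = (1·11 + 1)/(1·1 + 0) = 12/1; p² − 136·q² = 144 − 136 = 8.
  k = 2: m = 4, d = 8, a = ⌊(11 + 4)/8⌋ = 1; p/q = (1·12 + 11)/(1·1 + 1) = 23/2; p² − 136·q² = 529 − 544 = -15.
  k = 3: m = 4, d = 15, a = ⌊(11 + 4)/15⌋ = 1; p/q = (1·23 + 12)/(1·2 + 1) = 35/3; p² − 136·q² = 1225 − 1224 = 1.
  The first convergent with p² − 136·q² = 1 gives the fundamental solution (x₁, y₁) = (35, 3).
Step 2: Apply the recurrence (x_{n+1}, y_{n+1}) = (x₁x_n + 136y₁y_n, x₁y_n + y₁x_n) repeatedly.
  From (x_1, y_1) = (35, 3): x_2 = 35·35 + 136·3·3 = 2449; y_2 = 35·3 + 3·35 = 210.
  From (x_2, y_2) = (2449, 210): x_3 = 35·2449 + 136·3·210 = 171395; y_3 = 35·210 + 3·2449 = 14697.
  From (x_3, y_3) = (171395, 14697): x_4 = 35·171395 + 136·3·14697 = 11995201; y_4 = 35·14697 + 3·171395 = 1028580.
  From (x_4, y_4) = (11995201, 1028580): x_5 = 35·11995201 + 136·3·1028580 = 839492675; y_5 = 35·1028580 + 3·11995201 = 71985903.
Step 3: Verify x_5² - 136·y_5² = 704747951378655625 - 704747951378655624 = 1 (should be 1). ✓

(x_1, y_1) = (35, 3); (x_5, y_5) = (839492675, 71985903).


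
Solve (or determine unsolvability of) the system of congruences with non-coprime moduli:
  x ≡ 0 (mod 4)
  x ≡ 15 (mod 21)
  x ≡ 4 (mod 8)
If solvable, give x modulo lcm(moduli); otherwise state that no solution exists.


Moduli 4, 21, 8 are not pairwise coprime, so CRT works modulo lcm(m_i) when all pairwise compatibility conditions hold.
Pairwise compatibility: gcd(m_i, m_j) must divide a_i - a_j for every pair.
Merge one congruence at a time:
  Start: x ≡ 0 (mod 4).
  Combine with x ≡ 15 (mod 21): gcd(4, 21) = 1; 15 - 0 = 15, which IS divisible by 1, so compatible.
    Write x = 0 + 4·t and substitute into x ≡ 15 (mod 21): 4·t ≡ 15 − 0 = 15 (mod 21).
    The inverse of 4 mod 21 is 16 (since 4·16 = 64 = 3·21 + 1), so t ≡ 16·15 = 240 ≡ 9 (mod 21).
    Then x = 0 + 4·9 = 36, valid modulo lcm(4, 21) = 84: x ≡ 36 (mod 84).
  Combine with x ≡ 4 (mod 8): gcd(84, 8) = 4; 4 - 36 = -32, which IS divisible by 4, so compatible.
    Write x = 36 + 84·t and substitute into x ≡ 4 (mod 8): 84·t ≡ 4 − 36 = -32 (mod 8).
    Divide the congruence (and modulus) by g = 4: 21·t ≡ -8 (mod 2).
    Reduce coefficients mod 2: 1·t ≡ 0 (mod 2).
    So t ≡ 0 (mod 2).
    Then x = 36 + 84·0 = 36, valid modulo lcm(84, 8) = 168: x ≡ 36 (mod 168).
Verify: 36 mod 4 = 0, 36 mod 21 = 15, 36 mod 8 = 4.

x ≡ 36 (mod 168).


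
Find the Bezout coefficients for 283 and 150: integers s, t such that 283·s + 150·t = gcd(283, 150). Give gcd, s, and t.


Euclidean algorithm on (283, 150) — divide until remainder is 0:
  283 = 1 · 150 + 133
  150 = 1 · 133 + 17
  133 = 7 · 17 + 14
  17 = 1 · 14 + 3
  14 = 4 · 3 + 2
  3 = 1 · 2 + 1
  2 = 2 · 1 + 0
gcd(283, 150) = 1.
Track Bezout coefficients alongside the remainders: start with r₀ = 283 = a·1 + b·0 (s = 1, t = 0) and r₁ = 150 = a·0 + b·1 (s = 0, t = 1); each new remainder r_{k+1} = r_{k-1} − q_k·r_k inherits s_{k+1} = s_{k-1} − q_k·s_k, t_{k+1} = t_{k-1} − q_k·t_k, so r_k = a·s_k + b·t_k at every step:
  q = 1: r = 133, s = 1 − 1·0 = 1, t = 0 − 1·1 = -1  (check: 283·1 + 150·(-1) = 133)
  q = 1: r = 17, s = 0 − 1·1 = -1, t = 1 − 1·(-1) = 2  (check: 283·(-1) + 150·2 = 17)
  q = 7: r = 14, s = 1 − 7·(-1) = 8, t = -1 − 7·2 = -15  (check: 283·8 + 150·(-15) = 14)
  q = 1: r = 3, s = -1 − 1·8 = -9, t = 2 − 1·(-15) = 17  (check: 283·(-9) + 150·17 = 3)
  q = 4: r = 2, s = 8 − 4·(-9) = 44, t = -15 − 4·17 = -83  (check: 283·44 + 150·(-83) = 2)
  q = 1: r = 1, s = -9 − 1·44 = -53, t = 17 − 1·(-83) = 100  (check: 283·(-53) + 150·100 = 1)
The row with r = 1 (the gcd) gives the Bezout coefficients s = -53, t = 100.
Result: 283 · (-53) + 150 · (100) = 1.

gcd(283, 150) = 1; s = -53, t = 100 (check: 283·(-53) + 150·100 = 1).


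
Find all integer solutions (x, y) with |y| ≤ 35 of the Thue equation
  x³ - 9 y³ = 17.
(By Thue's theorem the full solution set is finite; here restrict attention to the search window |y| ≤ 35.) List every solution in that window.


The equation is x³ - 9y³ = 17. For fixed y, x³ = 9·y³ + 17, so a solution requires the RHS to be a perfect cube.
Strategy: iterate y from -35 to 35, compute RHS = 9·y³ + 17, and check whether it is a (positive or negative) perfect cube.
Check small values of y:
  y = 0: RHS = 17 is not a perfect cube.
  y = 1: RHS = 26 is not a perfect cube.
  y = -1: RHS = 8 = (2)³ ⇒ x = 2 works.
  y = 2: RHS = 89 is not a perfect cube.
  y = -2: RHS = -55 is not a perfect cube.
  y = 3: RHS = 260 is not a perfect cube.
  y = -3: RHS = -226 is not a perfect cube.
Continuing, at y = -25: RHS = -140608 = (-52)³ ⇒ x = -52 works.
Searching the remaining y in |y| ≤ 35 finds no further solutions.
Collected solutions: (2, -1), (-52, -25).

Solutions (with |y| ≤ 35): (2, -1), (-52, -25).


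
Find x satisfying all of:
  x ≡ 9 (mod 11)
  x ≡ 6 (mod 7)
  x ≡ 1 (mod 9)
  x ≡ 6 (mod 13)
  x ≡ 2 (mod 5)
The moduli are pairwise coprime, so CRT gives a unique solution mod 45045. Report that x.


Product of moduli M = 11 · 7 · 9 · 13 · 5 = 45045.
Merge one congruence at a time:
  Start: x ≡ 9 (mod 11).
  Combine with x ≡ 6 (mod 7); new modulus lcm = 77.
    Write x = 9 + 11·t and substitute into x ≡ 6 (mod 7): 11·t ≡ 6 − 9 = -3 (mod 7).
    Reduce coefficients mod 7: 4·t ≡ 4 (mod 7).
    The inverse of 4 mod 7 is 2 (since 4·2 = 8 = 1·7 + 1), so t ≡ 2·4 = 8 ≡ 1 (mod 7).
    Then x = 9 + 11·1 = 20, valid modulo lcm(11, 7) = 77: x ≡ 20 (mod 77).
  Combine with x ≡ 1 (mod 9); new modulus lcm = 693.
    Write x = 20 + 77·t and substitute into x ≡ 1 (mod 9): 77·t ≡ 1 − 20 = -19 (mod 9).
    Reduce coefficients mod 9: 5·t ≡ 8 (mod 9).
    The inverse of 5 mod 9 is 2 (since 5·2 = 10 = 1·9 + 1), so t ≡ 2·8 = 16 ≡ 7 (mod 9).
    Then x = 20 + 77·7 = 559, valid modulo lcm(77, 9) = 693: x ≡ 559 (mod 693).
  Combine with x ≡ 6 (mod 13); new modulus lcm = 9009.
    Write x = 559 + 693·t and substitute into x ≡ 6 (mod 13): 693·t ≡ 6 − 559 = -553 (mod 13).
    Reduce coefficients mod 13: 4·t ≡ 6 (mod 13).
    The inverse of 4 mod 13 is 10 (since 4·10 = 40 = 3·13 + 1), so t ≡ 10·6 = 60 ≡ 8 (mod 13).
    Then x = 559 + 693·8 = 6103, valid modulo lcm(693, 13) = 9009: x ≡ 6103 (mod 9009).
  Combine with x ≡ 2 (mod 5); new modulus lcm = 45045.
    Write x = 6103 + 9009·t and substitute into x ≡ 2 (mod 5): 9009·t ≡ 2 − 6103 = -6101 (mod 5).
    Reduce coefficients mod 5: 4·t ≡ 4 (mod 5).
    The inverse of 4 mod 5 is 4 (since 4·4 = 16 = 3·5 + 1), so t ≡ 4·4 = 16 ≡ 1 (mod 5).
    Then x = 6103 + 9009·1 = 15112, valid modulo lcm(9009, 5) = 45045: x ≡ 15112 (mod 45045).
Verify against each original: 15112 mod 11 = 9, 15112 mod 7 = 6, 15112 mod 9 = 1, 15112 mod 13 = 6, 15112 mod 5 = 2.

x ≡ 15112 (mod 45045).


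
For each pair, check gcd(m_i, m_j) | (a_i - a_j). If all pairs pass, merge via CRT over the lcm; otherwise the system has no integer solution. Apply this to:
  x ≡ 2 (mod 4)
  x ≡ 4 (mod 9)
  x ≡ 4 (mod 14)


Moduli 4, 9, 14 are not pairwise coprime, so CRT works modulo lcm(m_i) when all pairwise compatibility conditions hold.
Pairwise compatibility: gcd(m_i, m_j) must divide a_i - a_j for every pair.
Merge one congruence at a time:
  Start: x ≡ 2 (mod 4).
  Combine with x ≡ 4 (mod 9): gcd(4, 9) = 1; 4 - 2 = 2, which IS divisible by 1, so compatible.
    Write x = 2 + 4·t and substitute into x ≡ 4 (mod 9): 4·t ≡ 4 − 2 = 2 (mod 9).
    The inverse of 4 mod 9 is 7 (since 4·7 = 28 = 3·9 + 1), so t ≡ 7·2 = 14 ≡ 5 (mod 9).
    Then x = 2 + 4·5 = 22, valid modulo lcm(4, 9) = 36: x ≡ 22 (mod 36).
  Combine with x ≡ 4 (mod 14): gcd(36, 14) = 2; 4 - 22 = -18, which IS divisible by 2, so compatible.
    Write x = 22 + 36·t and substitute into x ≡ 4 (mod 14): 36·t ≡ 4 − 22 = -18 (mod 14).
    Divide the congruence (and modulus) by g = 2: 18·t ≡ -9 (mod 7).
    Reduce coefficients mod 7: 4·t ≡ 5 (mod 7).
    The inverse of 4 mod 7 is 2 (since 4·2 = 8 = 1·7 + 1), so t ≡ 2·5 = 10 ≡ 3 (mod 7).
    Then x = 22 + 36·3 = 130, valid modulo lcm(36, 14) = 252: x ≡ 130 (mod 252).
Verify: 130 mod 4 = 2, 130 mod 9 = 4, 130 mod 14 = 4.

x ≡ 130 (mod 252).


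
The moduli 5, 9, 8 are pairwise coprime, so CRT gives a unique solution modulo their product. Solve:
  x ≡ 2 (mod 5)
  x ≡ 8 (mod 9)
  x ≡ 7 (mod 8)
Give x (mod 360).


Moduli 5, 9, 8 are pairwise coprime; by CRT there is a unique solution modulo M = 5 · 9 · 8 = 360.
Solve pairwise, accumulating the modulus:
  Start with x ≡ 2 (mod 5).
  Combine with x ≡ 8 (mod 9): since gcd(5, 9) = 1, we get a unique residue mod 45.
    Write x = 2 + 5·t and substitute into x ≡ 8 (mod 9): 5·t ≡ 8 − 2 = 6 (mod 9).
    The inverse of 5 mod 9 is 2 (since 5·2 = 10 = 1·9 + 1), so t ≡ 2·6 = 12 ≡ 3 (mod 9).
    Then x = 2 + 5·3 = 17, valid modulo lcm(5, 9) = 45: x ≡ 17 (mod 45).
  Combine with x ≡ 7 (mod 8): since gcd(45, 8) = 1, we get a unique residue mod 360.
    Write x = 17 + 45·t and substitute into x ≡ 7 (mod 8): 45·t ≡ 7 − 17 = -10 (mod 8).
    Reduce coefficients mod 8: 5·t ≡ 6 (mod 8).
    The inverse of 5 mod 8 is 5 (since 5·5 = 25 = 3·8 + 1), so t ≡ 5·6 = 30 ≡ 6 (mod 8).
    Then x = 17 + 45·6 = 287, valid modulo lcm(45, 8) = 360: x ≡ 287 (mod 360).
Verify: 287 mod 5 = 2 ✓, 287 mod 9 = 8 ✓, 287 mod 8 = 7 ✓.

x ≡ 287 (mod 360).


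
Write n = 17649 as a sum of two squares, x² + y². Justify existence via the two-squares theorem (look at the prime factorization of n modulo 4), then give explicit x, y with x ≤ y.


Step 1: Factor n = 17649 = 3^2 · 37 · 53.
Step 2: Check the mod-4 condition on each prime factor: 3 ≡ 3 (mod 4), exponent 2 (must be even); 37 ≡ 1 (mod 4), exponent 1; 53 ≡ 1 (mod 4), exponent 1.
All primes ≡ 3 (mod 4) appear to even exponent (or don't appear), so by the two-squares theorem n IS expressible as a sum of two squares.
Step 3: Build a representation. Group n = k² · m with k = 3 and m = 37 · 53 = 1961 (a product of primes ≡ 1 (mod 4)); a representation of m scales to one of n via (k·x)² + (k·y)² = k²(x² + y²). Each prime p ≡ 1 (mod 4) is itself a sum of two squares; find a² by testing p − a² for a perfect square:
  37: 37 − 1² = 36 = 6² ⇒ 37 = 1² + 6².
  53: 53 − 1² = 52, 53 − 2² = 49 = 7² ⇒ 53 = 2² + 7².
  Combine using the Brahmagupta–Fibonacci identity (a² + b²)(c² + d²) = (ac − bd)² + (ad + bc)² = (ac + bd)² + (ad − bc)²:
  37 · 53 = 1961: from (1² + 6²)(2² + 7²), take (1·2 − 6·7, 1·7 + 6·2) = (2 − 42, 7 + 12) = (-40, 19); dropping signs (only squares matter) gives (40, 19); check 40² + 19² = 1600 + 361 = 1961 ✓.
  Scale by k = 3: (3·40, 3·19) = (120, 57).
Step 4: Order so x ≤ y and verify: 57² + 120² = 3249 + 14400 = 17649 = n. ✓

n = 17649 = 57² + 120² (one valid representation with x ≤ y).


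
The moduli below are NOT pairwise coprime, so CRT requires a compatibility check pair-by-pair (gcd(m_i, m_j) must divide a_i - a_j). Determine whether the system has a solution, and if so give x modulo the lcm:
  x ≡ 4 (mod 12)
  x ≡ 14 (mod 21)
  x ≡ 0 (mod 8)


Moduli 12, 21, 8 are not pairwise coprime, so CRT works modulo lcm(m_i) when all pairwise compatibility conditions hold.
Pairwise compatibility: gcd(m_i, m_j) must divide a_i - a_j for every pair.
Merge one congruence at a time:
  Start: x ≡ 4 (mod 12).
  Combine with x ≡ 14 (mod 21): gcd(12, 21) = 3, and 14 - 4 = 10 is NOT divisible by 3.
    ⇒ system is inconsistent (no integer solution).

No solution (the system is inconsistent).


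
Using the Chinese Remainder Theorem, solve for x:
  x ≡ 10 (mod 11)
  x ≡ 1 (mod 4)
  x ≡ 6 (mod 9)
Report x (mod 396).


Moduli 11, 4, 9 are pairwise coprime; by CRT there is a unique solution modulo M = 11 · 4 · 9 = 396.
Solve pairwise, accumulating the modulus:
  Start with x ≡ 10 (mod 11).
  Combine with x ≡ 1 (mod 4): since gcd(11, 4) = 1, we get a unique residue mod 44.
    Write x = 10 + 11·t and substitute into x ≡ 1 (mod 4): 11·t ≡ 1 − 10 = -9 (mod 4).
    Reduce coefficients mod 4: 3·t ≡ 3 (mod 4).
    The inverse of 3 mod 4 is 3 (since 3·3 = 9 = 2·4 + 1), so t ≡ 3·3 = 9 ≡ 1 (mod 4).
    Then x = 10 + 11·1 = 21, valid modulo lcm(11, 4) = 44: x ≡ 21 (mod 44).
  Combine with x ≡ 6 (mod 9): since gcd(44, 9) = 1, we get a unique residue mod 396.
    Write x = 21 + 44·t and substitute into x ≡ 6 (mod 9): 44·t ≡ 6 − 21 = -15 (mod 9).
    Reduce coefficients mod 9: 8·t ≡ 3 (mod 9).
    The inverse of 8 mod 9 is 8 (since 8·8 = 64 = 7·9 + 1), so t ≡ 8·3 = 24 ≡ 6 (mod 9).
    Then x = 21 + 44·6 = 285, valid modulo lcm(44, 9) = 396: x ≡ 285 (mod 396).
Verify: 285 mod 11 = 10 ✓, 285 mod 4 = 1 ✓, 285 mod 9 = 6 ✓.

x ≡ 285 (mod 396).


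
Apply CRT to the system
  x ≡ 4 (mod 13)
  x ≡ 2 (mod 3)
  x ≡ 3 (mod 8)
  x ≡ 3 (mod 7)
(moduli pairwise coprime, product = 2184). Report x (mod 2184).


Product of moduli M = 13 · 3 · 8 · 7 = 2184.
Merge one congruence at a time:
  Start: x ≡ 4 (mod 13).
  Combine with x ≡ 2 (mod 3); new modulus lcm = 39.
    Write x = 4 + 13·t and substitute into x ≡ 2 (mod 3): 13·t ≡ 2 − 4 = -2 (mod 3).
    Reduce coefficients mod 3: 1·t ≡ 1 (mod 3).
    So t ≡ 1 (mod 3).
    Then x = 4 + 13·1 = 17, valid modulo lcm(13, 3) = 39: x ≡ 17 (mod 39).
  Combine with x ≡ 3 (mod 8); new modulus lcm = 312.
    Write x = 17 + 39·t and substitute into x ≡ 3 (mod 8): 39·t ≡ 3 − 17 = -14 (mod 8).
    Reduce coefficients mod 8: 7·t ≡ 2 (mod 8).
    The inverse of 7 mod 8 is 7 (since 7·7 = 49 = 6·8 + 1), so t ≡ 7·2 = 14 ≡ 6 (mod 8).
    Then x = 17 + 39·6 = 251, valid modulo lcm(39, 8) = 312: x ≡ 251 (mod 312).
  Combine with x ≡ 3 (mod 7); new modulus lcm = 2184.
    Write x = 251 + 312·t and substitute into x ≡ 3 (mod 7): 312·t ≡ 3 − 251 = -248 (mod 7).
    Reduce coefficients mod 7: 4·t ≡ 4 (mod 7).
    The inverse of 4 mod 7 is 2 (since 4·2 = 8 = 1·7 + 1), so t ≡ 2·4 = 8 ≡ 1 (mod 7).
    Then x = 251 + 312·1 = 563, valid modulo lcm(312, 7) = 2184: x ≡ 563 (mod 2184).
Verify against each original: 563 mod 13 = 4, 563 mod 3 = 2, 563 mod 8 = 3, 563 mod 7 = 3.

x ≡ 563 (mod 2184).


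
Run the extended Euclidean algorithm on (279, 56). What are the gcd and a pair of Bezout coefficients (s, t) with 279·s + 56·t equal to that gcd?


Euclidean algorithm on (279, 56) — divide until remainder is 0:
  279 = 4 · 56 + 55
  56 = 1 · 55 + 1
  55 = 55 · 1 + 0
gcd(279, 56) = 1.
Track Bezout coefficients alongside the remainders: start with r₀ = 279 = a·1 + b·0 (s = 1, t = 0) and r₁ = 56 = a·0 + b·1 (s = 0, t = 1); each new remainder r_{k+1} = r_{k-1} − q_k·r_k inherits s_{k+1} = s_{k-1} − q_k·s_k, t_{k+1} = t_{k-1} − q_k·t_k, so r_k = a·s_k + b·t_k at every step:
  q = 4: r = 55, s = 1 − 4·0 = 1, t = 0 − 4·1 = -4  (check: 279·1 + 56·(-4) = 55)
  q = 1: r = 1, s = 0 − 1·1 = -1, t = 1 − 1·(-4) = 5  (check: 279·(-1) + 56·5 = 1)
The row with r = 1 (the gcd) gives the Bezout coefficients s = -1, t = 5.
Result: 279 · (-1) + 56 · (5) = 1.

gcd(279, 56) = 1; s = -1, t = 5 (check: 279·(-1) + 56·5 = 1).


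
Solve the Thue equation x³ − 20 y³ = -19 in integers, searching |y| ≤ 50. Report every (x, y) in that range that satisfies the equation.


The equation is x³ - 20y³ = -19. For fixed y, x³ = 20·y³ − 19, so a solution requires the RHS to be a perfect cube.
Strategy: iterate y from -50 to 50, compute RHS = 20·y³ − 19, and check whether it is a (positive or negative) perfect cube.
Check small values of y:
  y = 0: RHS = -19 is not a perfect cube.
  y = 1: RHS = 1 = (1)³ ⇒ x = 1 works.
  y = -1: RHS = -39 is not a perfect cube.
  y = 2: RHS = 141 is not a perfect cube.
  y = -2: RHS = -179 is not a perfect cube.
  y = 3: RHS = 521 is not a perfect cube.
  y = -3: RHS = -559 is not a perfect cube.
Continuing the search up to |y| = 50 finds no further solutions beyond those listed.
Collected solutions: (1, 1).

Solutions (with |y| ≤ 50): (1, 1).


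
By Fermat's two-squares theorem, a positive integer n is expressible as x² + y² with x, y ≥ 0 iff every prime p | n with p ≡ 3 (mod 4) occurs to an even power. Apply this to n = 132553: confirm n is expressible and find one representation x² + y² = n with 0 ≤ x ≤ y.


Step 1: Factor n = 132553 = 41 · 53 · 61.
Step 2: Check the mod-4 condition on each prime factor: 41 ≡ 1 (mod 4), exponent 1; 53 ≡ 1 (mod 4), exponent 1; 61 ≡ 1 (mod 4), exponent 1.
All primes ≡ 3 (mod 4) appear to even exponent (or don't appear), so by the two-squares theorem n IS expressible as a sum of two squares.
Step 3: Build a representation. Here n = 41 · 53 · 61 is a product of primes ≡ 1 (mod 4). Each prime p ≡ 1 (mod 4) is itself a sum of two squares; find a² by testing p − a² for a perfect square:
  41: 41 − 1² = 40, 41 − 2² = 37, 41 − 3² = 32, 41 − 4² = 25 = 5² ⇒ 41 = 4² + 5².
  53: 53 − 1² = 52, 53 − 2² = 49 = 7² ⇒ 53 = 2² + 7².
  61: 61 − 1² = 60, 61 − 2² = 57, 61 − 3² = 52, 61 − 4² = 45, 61 − 5² = 36 = 6² ⇒ 61 = 5² + 6².
  Combine using the Brahmagupta–Fibonacci identity (a² + b²)(c² + d²) = (ac − bd)² + (ad + bc)² = (ac + bd)² + (ad − bc)²:
  41 · 53 = 2173: from (4² + 5²)(2² + 7²), take (4·2 − 5·7, 4·7 + 5·2) = (8 − 35, 28 + 10) = (-27, 38); dropping signs (only squares matter) gives (27, 38); check 27² + 38² = 729 + 1444 = 2173 ✓.
  2173 · 61 = 132553: from (27² + 38²)(5² + 6²), take (27·5 − 38·6, 27·6 + 38·5) = (135 − 228, 162 + 190) = (-93, 352); dropping signs (only squares matter) gives (93, 352); check 93² + 352² = 8649 + 123904 = 132553 ✓.
Step 4: Order so x ≤ y and verify: 93² + 352² = 8649 + 123904 = 132553 = n. ✓

n = 132553 = 93² + 352² (one valid representation with x ≤ y).


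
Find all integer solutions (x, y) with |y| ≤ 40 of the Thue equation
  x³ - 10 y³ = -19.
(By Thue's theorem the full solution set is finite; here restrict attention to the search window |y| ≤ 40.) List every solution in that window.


The equation is x³ - 10y³ = -19. For fixed y, x³ = 10·y³ − 19, so a solution requires the RHS to be a perfect cube.
Strategy: iterate y from -40 to 40, compute RHS = 10·y³ − 19, and check whether it is a (positive or negative) perfect cube.
Check small values of y:
  y = 0: RHS = -19 is not a perfect cube.
  y = 1: RHS = -9 is not a perfect cube.
  y = -1: RHS = -29 is not a perfect cube.
  y = 2: RHS = 61 is not a perfect cube.
  y = -2: RHS = -99 is not a perfect cube.
  y = 3: RHS = 251 is not a perfect cube.
  y = -3: RHS = -289 is not a perfect cube.
Continuing the search up to |y| = 40 finds no solutions either.
No (x, y) in the scanned range satisfies the equation.

No integer solutions with |y| ≤ 40.


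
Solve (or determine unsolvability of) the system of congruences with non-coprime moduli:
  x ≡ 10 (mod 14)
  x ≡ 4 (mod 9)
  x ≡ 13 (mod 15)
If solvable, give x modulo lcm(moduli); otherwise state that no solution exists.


Moduli 14, 9, 15 are not pairwise coprime, so CRT works modulo lcm(m_i) when all pairwise compatibility conditions hold.
Pairwise compatibility: gcd(m_i, m_j) must divide a_i - a_j for every pair.
Merge one congruence at a time:
  Start: x ≡ 10 (mod 14).
  Combine with x ≡ 4 (mod 9): gcd(14, 9) = 1; 4 - 10 = -6, which IS divisible by 1, so compatible.
    Write x = 10 + 14·t and substitute into x ≡ 4 (mod 9): 14·t ≡ 4 − 10 = -6 (mod 9).
    Reduce coefficients mod 9: 5·t ≡ 3 (mod 9).
    The inverse of 5 mod 9 is 2 (since 5·2 = 10 = 1·9 + 1), so t ≡ 2·3 = 6 ≡ 6 (mod 9).
    Then x = 10 + 14·6 = 94, valid modulo lcm(14, 9) = 126: x ≡ 94 (mod 126).
  Combine with x ≡ 13 (mod 15): gcd(126, 15) = 3; 13 - 94 = -81, which IS divisible by 3, so compatible.
    Write x = 94 + 126·t and substitute into x ≡ 13 (mod 15): 126·t ≡ 13 − 94 = -81 (mod 15).
    Divide the congruence (and modulus) by g = 3: 42·t ≡ -27 (mod 5).
    Reduce coefficients mod 5: 2·t ≡ 3 (mod 5).
    The inverse of 2 mod 5 is 3 (since 2·3 = 6 = 1·5 + 1), so t ≡ 3·3 = 9 ≡ 4 (mod 5).
    Then x = 94 + 126·4 = 598, valid modulo lcm(126, 15) = 630: x ≡ 598 (mod 630).
Verify: 598 mod 14 = 10, 598 mod 9 = 4, 598 mod 15 = 13.

x ≡ 598 (mod 630).


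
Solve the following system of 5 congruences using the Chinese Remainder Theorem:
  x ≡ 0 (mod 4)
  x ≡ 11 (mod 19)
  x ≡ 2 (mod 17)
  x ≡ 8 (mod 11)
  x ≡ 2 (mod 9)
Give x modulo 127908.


Product of moduli M = 4 · 19 · 17 · 11 · 9 = 127908.
Merge one congruence at a time:
  Start: x ≡ 0 (mod 4).
  Combine with x ≡ 11 (mod 19); new modulus lcm = 76.
    Write x = 0 + 4·t and substitute into x ≡ 11 (mod 19): 4·t ≡ 11 − 0 = 11 (mod 19).
    The inverse of 4 mod 19 is 5 (since 4·5 = 20 = 1·19 + 1), so t ≡ 5·11 = 55 ≡ 17 (mod 19).
    Then x = 0 + 4·17 = 68, valid modulo lcm(4, 19) = 76: x ≡ 68 (mod 76).
  Combine with x ≡ 2 (mod 17); new modulus lcm = 1292.
    Write x = 68 + 76·t and substitute into x ≡ 2 (mod 17): 76·t ≡ 2 − 68 = -66 (mod 17).
    Reduce coefficients mod 17: 8·t ≡ 2 (mod 17).
    The inverse of 8 mod 17 is 15 (since 8·15 = 120 = 7·17 + 1), so t ≡ 15·2 = 30 ≡ 13 (mod 17).
    Then x = 68 + 76·13 = 1056, valid modulo lcm(76, 17) = 1292: x ≡ 1056 (mod 1292).
  Combine with x ≡ 8 (mod 11); new modulus lcm = 14212.
    Write x = 1056 + 1292·t and substitute into x ≡ 8 (mod 11): 1292·t ≡ 8 − 1056 = -1048 (mod 11).
    Reduce coefficients mod 11: 5·t ≡ 8 (mod 11).
    The inverse of 5 mod 11 is 9 (since 5·9 = 45 = 4·11 + 1), so t ≡ 9·8 = 72 ≡ 6 (mod 11).
    Then x = 1056 + 1292·6 = 8808, valid modulo lcm(1292, 11) = 14212: x ≡ 8808 (mod 14212).
  Combine with x ≡ 2 (mod 9); new modulus lcm = 127908.
    Write x = 8808 + 14212·t and substitute into x ≡ 2 (mod 9): 14212·t ≡ 2 − 8808 = -8806 (mod 9).
    Reduce coefficients mod 9: 1·t ≡ 5 (mod 9).
    So t ≡ 5 (mod 9).
    Then x = 8808 + 14212·5 = 79868, valid modulo lcm(14212, 9) = 127908: x ≡ 79868 (mod 127908).
Verify against each original: 79868 mod 4 = 0, 79868 mod 19 = 11, 79868 mod 17 = 2, 79868 mod 11 = 8, 79868 mod 9 = 2.

x ≡ 79868 (mod 127908).


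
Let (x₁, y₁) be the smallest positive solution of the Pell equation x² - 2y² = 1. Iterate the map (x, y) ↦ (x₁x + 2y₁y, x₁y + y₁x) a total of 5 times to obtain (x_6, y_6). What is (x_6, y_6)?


Step 1: Find the fundamental solution (x₁, y₁) of x² - 2y² = 1.
  Expand √2 as a continued fraction. a₀ = ⌊√2⌋ = 1; iterate m_{k+1} = d_k·a_k − m_k, d_{k+1} = (2 − m_{k+1}²)/d_k, a_{k+1} = ⌊(a₀ + m_{k+1})/d_{k+1}⌋ (starting m₀ = 0, d₀ = 1), with convergents p_k = a_k·p_{k-1} + p_{k-2}, q_k = a_k·q_{k-1} + q_{k-2} (p₋₁ = 1, q₋₁ = 0):
  k = 0: a₀ = 1; p₀/q₀ = 1/1; p₀² − 2·q₀² = 1 − 2 = -1.
  k = 1: m = 1, d = 1, a = ⌊(1 + 1)/1⌋ = 2; p/q = (2·1 + 1)/(2·1 + 0) = 3/2; p² − 2·q² = 9 − 8 = 1.
  The first convergent with p² − 2·q² = 1 gives the fundamental solution (x₁, y₁) = (3, 2).
Step 2: Apply the recurrence (x_{n+1}, y_{n+1}) = (x₁x_n + 2y₁y_n, x₁y_n + y₁x_n) repeatedly.
  From (x_1, y_1) = (3, 2): x_2 = 3·3 + 2·2·2 = 17; y_2 = 3·2 + 2·3 = 12.
  From (x_2, y_2) = (17, 12): x_3 = 3·17 + 2·2·12 = 99; y_3 = 3·12 + 2·17 = 70.
  From (x_3, y_3) = (99, 70): x_4 = 3·99 + 2·2·70 = 577; y_4 = 3·70 + 2·99 = 408.
  From (x_4, y_4) = (577, 408): x_5 = 3·577 + 2·2·408 = 3363; y_5 = 3·408 + 2·577 = 2378.
  From (x_5, y_5) = (3363, 2378): x_6 = 3·3363 + 2·2·2378 = 19601; y_6 = 3·2378 + 2·3363 = 13860.
Step 3: Verify x_6² - 2·y_6² = 384199201 - 384199200 = 1 (should be 1). ✓

(x_1, y_1) = (3, 2); (x_6, y_6) = (19601, 13860).


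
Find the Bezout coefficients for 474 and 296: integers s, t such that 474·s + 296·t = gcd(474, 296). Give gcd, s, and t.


Euclidean algorithm on (474, 296) — divide until remainder is 0:
  474 = 1 · 296 + 178
  296 = 1 · 178 + 118
  178 = 1 · 118 + 60
  118 = 1 · 60 + 58
  60 = 1 · 58 + 2
  58 = 29 · 2 + 0
gcd(474, 296) = 2.
Track Bezout coefficients alongside the remainders: start with r₀ = 474 = a·1 + b·0 (s = 1, t = 0) and r₁ = 296 = a·0 + b·1 (s = 0, t = 1); each new remainder r_{k+1} = r_{k-1} − q_k·r_k inherits s_{k+1} = s_{k-1} − q_k·s_k, t_{k+1} = t_{k-1} − q_k·t_k, so r_k = a·s_k + b·t_k at every step:
  q = 1: r = 178, s = 1 − 1·0 = 1, t = 0 − 1·1 = -1  (check: 474·1 + 296·(-1) = 178)
  q = 1: r = 118, s = 0 − 1·1 = -1, t = 1 − 1·(-1) = 2  (check: 474·(-1) + 296·2 = 118)
  q = 1: r = 60, s = 1 − 1·(-1) = 2, t = -1 − 1·2 = -3  (check: 474·2 + 296·(-3) = 60)
  q = 1: r = 58, s = -1 − 1·2 = -3, t = 2 − 1·(-3) = 5  (check: 474·(-3) + 296·5 = 58)
  q = 1: r = 2, s = 2 − 1·(-3) = 5, t = -3 − 1·5 = -8  (check: 474·5 + 296·(-8) = 2)
The row with r = 2 (the gcd) gives the Bezout coefficients s = 5, t = -8.
Result: 474 · (5) + 296 · (-8) = 2.

gcd(474, 296) = 2; s = 5, t = -8 (check: 474·5 + 296·(-8) = 2).


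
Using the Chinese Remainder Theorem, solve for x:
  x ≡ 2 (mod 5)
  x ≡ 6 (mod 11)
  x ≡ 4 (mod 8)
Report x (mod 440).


Moduli 5, 11, 8 are pairwise coprime; by CRT there is a unique solution modulo M = 5 · 11 · 8 = 440.
Solve pairwise, accumulating the modulus:
  Start with x ≡ 2 (mod 5).
  Combine with x ≡ 6 (mod 11): since gcd(5, 11) = 1, we get a unique residue mod 55.
    Write x = 2 + 5·t and substitute into x ≡ 6 (mod 11): 5·t ≡ 6 − 2 = 4 (mod 11).
    The inverse of 5 mod 11 is 9 (since 5·9 = 45 = 4·11 + 1), so t ≡ 9·4 = 36 ≡ 3 (mod 11).
    Then x = 2 + 5·3 = 17, valid modulo lcm(5, 11) = 55: x ≡ 17 (mod 55).
  Combine with x ≡ 4 (mod 8): since gcd(55, 8) = 1, we get a unique residue mod 440.
    Write x = 17 + 55·t and substitute into x ≡ 4 (mod 8): 55·t ≡ 4 − 17 = -13 (mod 8).
    Reduce coefficients mod 8: 7·t ≡ 3 (mod 8).
    The inverse of 7 mod 8 is 7 (since 7·7 = 49 = 6·8 + 1), so t ≡ 7·3 = 21 ≡ 5 (mod 8).
    Then x = 17 + 55·5 = 292, valid modulo lcm(55, 8) = 440: x ≡ 292 (mod 440).
Verify: 292 mod 5 = 2 ✓, 292 mod 11 = 6 ✓, 292 mod 8 = 4 ✓.

x ≡ 292 (mod 440).


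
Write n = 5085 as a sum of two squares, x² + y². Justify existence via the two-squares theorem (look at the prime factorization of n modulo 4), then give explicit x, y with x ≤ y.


Step 1: Factor n = 5085 = 3^2 · 5 · 113.
Step 2: Check the mod-4 condition on each prime factor: 3 ≡ 3 (mod 4), exponent 2 (must be even); 5 ≡ 1 (mod 4), exponent 1; 113 ≡ 1 (mod 4), exponent 1.
All primes ≡ 3 (mod 4) appear to even exponent (or don't appear), so by the two-squares theorem n IS expressible as a sum of two squares.
Step 3: Build a representation. Group n = k² · m with k = 3 and m = 5 · 113 = 565 (a product of primes ≡ 1 (mod 4)); a representation of m scales to one of n via (k·x)² + (k·y)² = k²(x² + y²). Each prime p ≡ 1 (mod 4) is itself a sum of two squares; find a² by testing p − a² for a perfect square:
  5: 5 − 1² = 4 = 2² ⇒ 5 = 1² + 2².
  113: 113 − 1² = 112, 113 − 2² = 109, 113 − 3² = 104, 113 − 4² = 97, 113 − 5² = 88, 113 − 6² = 77, 113 − 7² = 64 = 8² ⇒ 113 = 7² + 8².
  Combine using the Brahmagupta–Fibonacci identity (a² + b²)(c² + d²) = (ac − bd)² + (ad + bc)² = (ac + bd)² + (ad − bc)²:
  5 · 113 = 565: from (1² + 2²)(7² + 8²), take (1·7 − 2·8, 1·8 + 2·7) = (7 − 16, 8 + 14) = (-9, 22); dropping signs (only squares matter) gives (9, 22); check 9² + 22² = 81 + 484 = 565 ✓.
  Scale by k = 3: (3·9, 3·22) = (27, 66).
Step 4: Order so x ≤ y and verify: 27² + 66² = 729 + 4356 = 5085 = n. ✓

n = 5085 = 27² + 66² (one valid representation with x ≤ y).


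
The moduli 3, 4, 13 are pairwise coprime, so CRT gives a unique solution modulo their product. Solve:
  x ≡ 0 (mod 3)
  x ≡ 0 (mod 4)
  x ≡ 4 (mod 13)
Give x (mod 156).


Moduli 3, 4, 13 are pairwise coprime; by CRT there is a unique solution modulo M = 3 · 4 · 13 = 156.
Solve pairwise, accumulating the modulus:
  Start with x ≡ 0 (mod 3).
  Combine with x ≡ 0 (mod 4): since gcd(3, 4) = 1, we get a unique residue mod 12.
    Write x = 0 + 3·t and substitute into x ≡ 0 (mod 4): 3·t ≡ 0 − 0 = 0 (mod 4).
    The inverse of 3 mod 4 is 3 (since 3·3 = 9 = 2·4 + 1), so t ≡ 3·0 = 0 ≡ 0 (mod 4).
    Then x = 0 + 3·0 = 0, valid modulo lcm(3, 4) = 12: x ≡ 0 (mod 12).
  Combine with x ≡ 4 (mod 13): since gcd(12, 13) = 1, we get a unique residue mod 156.
    Write x = 0 + 12·t and substitute into x ≡ 4 (mod 13): 12·t ≡ 4 − 0 = 4 (mod 13).
    The inverse of 12 mod 13 is 12 (since 12·12 = 144 = 11·13 + 1), so t ≡ 12·4 = 48 ≡ 9 (mod 13).
    Then x = 0 + 12·9 = 108, valid modulo lcm(12, 13) = 156: x ≡ 108 (mod 156).
Verify: 108 mod 3 = 0 ✓, 108 mod 4 = 0 ✓, 108 mod 13 = 4 ✓.

x ≡ 108 (mod 156).


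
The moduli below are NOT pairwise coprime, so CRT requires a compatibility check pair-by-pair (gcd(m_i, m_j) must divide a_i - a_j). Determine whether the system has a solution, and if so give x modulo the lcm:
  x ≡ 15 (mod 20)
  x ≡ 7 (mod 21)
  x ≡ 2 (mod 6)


Moduli 20, 21, 6 are not pairwise coprime, so CRT works modulo lcm(m_i) when all pairwise compatibility conditions hold.
Pairwise compatibility: gcd(m_i, m_j) must divide a_i - a_j for every pair.
Merge one congruence at a time:
  Start: x ≡ 15 (mod 20).
  Combine with x ≡ 7 (mod 21): gcd(20, 21) = 1; 7 - 15 = -8, which IS divisible by 1, so compatible.
    Write x = 15 + 20·t and substitute into x ≡ 7 (mod 21): 20·t ≡ 7 − 15 = -8 (mod 21).
    Reduce coefficients mod 21: 20·t ≡ 13 (mod 21).
    The inverse of 20 mod 21 is 20 (since 20·20 = 400 = 19·21 + 1), so t ≡ 20·13 = 260 ≡ 8 (mod 21).
    Then x = 15 + 20·8 = 175, valid modulo lcm(20, 21) = 420: x ≡ 175 (mod 420).
  Combine with x ≡ 2 (mod 6): gcd(420, 6) = 6, and 2 - 175 = -173 is NOT divisible by 6.
    ⇒ system is inconsistent (no integer solution).

No solution (the system is inconsistent).


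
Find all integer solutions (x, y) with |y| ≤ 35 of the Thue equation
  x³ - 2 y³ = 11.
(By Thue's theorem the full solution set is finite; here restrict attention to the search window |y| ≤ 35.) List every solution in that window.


The equation is x³ - 2y³ = 11. For fixed y, x³ = 2·y³ + 11, so a solution requires the RHS to be a perfect cube.
Strategy: iterate y from -35 to 35, compute RHS = 2·y³ + 11, and check whether it is a (positive or negative) perfect cube.
Check small values of y:
  y = 0: RHS = 11 is not a perfect cube.
  y = 1: RHS = 13 is not a perfect cube.
  y = -1: RHS = 9 is not a perfect cube.
  y = 2: RHS = 27 = (3)³ ⇒ x = 3 works.
  y = -2: RHS = -5 is not a perfect cube.
  y = 3: RHS = 65 is not a perfect cube.
  y = -3: RHS = -43 is not a perfect cube.
Continuing the search up to |y| = 35 finds no further solutions beyond those listed.
Collected solutions: (3, 2).

Solutions (with |y| ≤ 35): (3, 2).
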